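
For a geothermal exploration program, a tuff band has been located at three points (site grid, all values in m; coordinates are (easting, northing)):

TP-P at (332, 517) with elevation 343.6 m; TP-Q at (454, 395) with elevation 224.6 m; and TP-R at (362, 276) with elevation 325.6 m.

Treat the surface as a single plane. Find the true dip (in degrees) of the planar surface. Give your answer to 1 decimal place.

Let the plane be z = a·E + b·N + c.
TP-Q−TP-P: 122a − 122b = −119;  TP-R−TP-P: 30a − 241b = −18.
Solving gives a = −1.02879, b = −0.05338.
Gradient magnitude |∇z| = √(a² + b²) = √(1.05840 + 0.00285) = 1.03017.
True dip = arctan(1.03017) = 45.9°, dipping toward E (azimuth ≈ 087°).

45.9°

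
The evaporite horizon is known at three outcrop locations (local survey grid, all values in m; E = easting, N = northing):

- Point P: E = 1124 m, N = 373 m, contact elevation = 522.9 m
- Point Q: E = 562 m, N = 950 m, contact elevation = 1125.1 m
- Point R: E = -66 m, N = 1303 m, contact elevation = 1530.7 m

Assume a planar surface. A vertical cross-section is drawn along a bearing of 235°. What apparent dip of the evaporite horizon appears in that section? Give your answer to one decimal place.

Let the plane be z = a·E + b·N + c.
Point Q−Point P: −562a + 577b = 602.2;  Point R−Point P: −1190a + 930b = 1007.8.
Solving gives a = −0.13084, b = 0.91623.
Unit vector along 235° is (sin 235°, cos 235°) = (-0.8192, -0.5736).
Slope in that direction = a·(-0.8192) + b·(-0.5736) = −0.41835.
Apparent dip = arctan|0.41835| = 22.7° (true dip is 42.8°, so apparent ≤ true as expected).

22.7°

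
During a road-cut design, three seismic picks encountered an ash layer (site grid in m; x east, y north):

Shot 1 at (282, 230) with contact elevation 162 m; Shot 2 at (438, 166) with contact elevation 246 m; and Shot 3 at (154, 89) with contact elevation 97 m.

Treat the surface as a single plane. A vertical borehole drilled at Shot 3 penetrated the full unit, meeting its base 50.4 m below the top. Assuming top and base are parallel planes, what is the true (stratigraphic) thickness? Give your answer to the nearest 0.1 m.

Two edge vectors: Shot 1→Shot 2 = (156, -64, 84), Shot 1→Shot 3 = (-128, -141, -65).
Normal n = (Shot 1→Shot 2) × (Shot 1→Shot 3) = (16004, -612, -30188).
So ∂z/∂x = −n_x/n_z = 0.53014 and ∂z/∂y = −n_y/n_z = −0.02027.
|∇z| = √(a²+b²) = 0.53053, so dip δ = arctan(0.53053) = 27.95°.
True thickness = vertical thickness × cos δ = 50.4 × cos 27.95° = 44.5 m.

44.5 m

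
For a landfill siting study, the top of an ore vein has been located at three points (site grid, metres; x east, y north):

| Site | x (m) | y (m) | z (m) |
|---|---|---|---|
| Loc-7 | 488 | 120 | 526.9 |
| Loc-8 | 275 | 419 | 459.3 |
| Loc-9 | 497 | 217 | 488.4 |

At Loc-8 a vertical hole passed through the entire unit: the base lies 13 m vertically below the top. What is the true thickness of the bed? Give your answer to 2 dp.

Two edge vectors: Loc-7→Loc-8 = (-213, 299, -67.6), Loc-7→Loc-9 = (9, 97, -38.5).
Normal n = (Loc-7→Loc-8) × (Loc-7→Loc-9) = (-4954.3, -8808.9, -23352).
So ∂z/∂x = −n_x/n_z = −0.21216 and ∂z/∂y = −n_y/n_z = −0.37722.
|∇z| = √(a²+b²) = 0.43279, so dip δ = arctan(0.43279) = 23.40°.
True thickness = vertical thickness × cos δ = 13 × cos 23.40° = 11.93 m.

11.93 m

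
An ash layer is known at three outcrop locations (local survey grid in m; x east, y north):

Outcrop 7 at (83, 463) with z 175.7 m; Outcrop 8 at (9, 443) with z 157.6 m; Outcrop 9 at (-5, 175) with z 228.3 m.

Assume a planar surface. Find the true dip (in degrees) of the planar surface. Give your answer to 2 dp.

23.07°

Let the plane be z = a·x + b·y + c.
Outcrop 8−Outcrop 7: −74a − 20b = −18.1;  Outcrop 9−Outcrop 7: −88a − 288b = 52.6.
Solving gives a = 0.32042, b = −0.28054.
Gradient magnitude |∇z| = √(a² + b²) = √(0.10267 + 0.07871) = 0.42588.
True dip = arctan(0.42588) = 23.07°, dipping toward NW (azimuth ≈ 311°).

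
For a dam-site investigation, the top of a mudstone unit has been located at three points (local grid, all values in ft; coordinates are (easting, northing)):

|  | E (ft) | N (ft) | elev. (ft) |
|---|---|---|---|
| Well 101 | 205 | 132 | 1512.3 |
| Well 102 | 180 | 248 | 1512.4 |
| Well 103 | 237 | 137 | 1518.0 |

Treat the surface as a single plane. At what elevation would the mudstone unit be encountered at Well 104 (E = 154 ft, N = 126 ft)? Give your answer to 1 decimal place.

1503.3 ft

Two edge vectors: Well 101→Well 102 = (-25, 116, 0.1), Well 101→Well 103 = (32, 5, 5.7).
Normal n = (Well 101→Well 102) × (Well 101→Well 103) = (660.7, 145.7, -3837).
So ∂z/∂E = −n_x/n_z = 0.17219 and ∂z/∂N = −n_y/n_z = 0.03797.
Intercept c from Well 101: 1512.3 − 35.30 − 5.01 = 1471.99.
At (154, 126): z = 26.5 + 4.8 + 1471.99 = 1503.3 ft.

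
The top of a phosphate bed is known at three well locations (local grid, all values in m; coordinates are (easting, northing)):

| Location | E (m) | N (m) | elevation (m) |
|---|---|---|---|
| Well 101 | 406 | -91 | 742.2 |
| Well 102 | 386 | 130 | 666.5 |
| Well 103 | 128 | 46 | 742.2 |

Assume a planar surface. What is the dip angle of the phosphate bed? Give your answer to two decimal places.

21.79°

Two edge vectors: Well 101→Well 102 = (-20, 221, -75.7), Well 101→Well 103 = (-278, 137, 0).
Normal n = (Well 101→Well 102) × (Well 101→Well 103) = (10370.9, 21044.6, 58698).
So ∂z/∂E = −n_x/n_z = −0.17668 and ∂z/∂N = −n_y/n_z = −0.35852.
Gradient magnitude |∇z| = √(a² + b²) = √(0.03122 + 0.12854) = 0.39969.
True dip = arctan(0.39969) = 21.79°, dipping toward NNE (azimuth ≈ 026°).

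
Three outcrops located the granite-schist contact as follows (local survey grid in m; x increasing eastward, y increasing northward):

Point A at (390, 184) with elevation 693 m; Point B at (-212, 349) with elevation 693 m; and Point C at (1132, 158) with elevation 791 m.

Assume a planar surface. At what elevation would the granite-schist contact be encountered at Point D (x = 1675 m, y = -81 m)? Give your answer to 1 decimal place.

Let the plane be z = a·x + b·y + c.
Point B−Point A: −602a + 165b = 0;  Point C−Point A: 742a − 26b = 98.
Solving gives a = 0.151436, b = 0.552511.
Then c = 693 − a·390 − b·184 = 532.28.
At (1675, -81): z = 253.7 − 44.8 + 532.28 = 741.2 m.

741.2 m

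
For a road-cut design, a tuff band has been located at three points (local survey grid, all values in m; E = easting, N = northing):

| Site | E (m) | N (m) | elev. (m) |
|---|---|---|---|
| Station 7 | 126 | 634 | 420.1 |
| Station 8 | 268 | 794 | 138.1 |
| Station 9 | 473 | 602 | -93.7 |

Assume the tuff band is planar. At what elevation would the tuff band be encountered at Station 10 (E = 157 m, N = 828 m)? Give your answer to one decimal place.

292.6 m

Two edge vectors: Station 7→Station 8 = (142, 160, -282), Station 7→Station 9 = (347, -32, -513.8).
Normal n = (Station 7→Station 8) × (Station 7→Station 9) = (-91232, -24894.4, -60064).
So ∂z/∂E = −n_x/n_z = −1.51891 and ∂z/∂N = −n_y/n_z = −0.41446.
Intercept c from Station 7: 420.1 + 191.38 + 262.77 = 874.25.
At (157, 828): z = −238.5 − 343.2 + 874.25 = 292.6 m.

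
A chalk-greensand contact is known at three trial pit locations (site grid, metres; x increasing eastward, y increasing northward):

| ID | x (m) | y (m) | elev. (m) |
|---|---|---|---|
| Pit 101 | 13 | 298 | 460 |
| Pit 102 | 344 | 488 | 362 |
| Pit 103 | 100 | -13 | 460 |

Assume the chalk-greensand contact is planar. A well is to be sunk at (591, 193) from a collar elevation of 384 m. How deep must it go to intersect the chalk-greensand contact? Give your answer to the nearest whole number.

Let the plane be z = a·x + b·y + c.
Pit 102−Pit 101: 331a + 190b = −98;  Pit 103−Pit 101: 87a − 311b = 0.
Solving gives a = −0.25511, b = −0.07136.
Then c = 460 − a·13 − b·298 = 484.58.
At (591, 193): z_contact = −150.8 − 13.8 + 484.58 = 320.0 m.
Depth below ground = 384 − 320.0 = 64 m.

64 m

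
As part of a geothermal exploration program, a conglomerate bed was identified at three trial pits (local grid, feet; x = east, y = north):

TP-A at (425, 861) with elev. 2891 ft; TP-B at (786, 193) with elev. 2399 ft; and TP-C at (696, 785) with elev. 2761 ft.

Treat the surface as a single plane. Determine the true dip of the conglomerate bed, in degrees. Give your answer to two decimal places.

Two edge vectors: TP-A→TP-B = (361, -668, -492), TP-A→TP-C = (271, -76, -130).
Normal n = (TP-A→TP-B) × (TP-A→TP-C) = (49448, -86402, 153592).
So ∂z/∂x = −n_x/n_z = −0.32194 and ∂z/∂y = −n_y/n_z = 0.56254.
Gradient magnitude |∇z| = √(a² + b²) = √(0.10365 + 0.31645) = 0.64815.
True dip = arctan(0.64815) = 32.95°, dipping toward SSE (azimuth ≈ 150°).

32.95°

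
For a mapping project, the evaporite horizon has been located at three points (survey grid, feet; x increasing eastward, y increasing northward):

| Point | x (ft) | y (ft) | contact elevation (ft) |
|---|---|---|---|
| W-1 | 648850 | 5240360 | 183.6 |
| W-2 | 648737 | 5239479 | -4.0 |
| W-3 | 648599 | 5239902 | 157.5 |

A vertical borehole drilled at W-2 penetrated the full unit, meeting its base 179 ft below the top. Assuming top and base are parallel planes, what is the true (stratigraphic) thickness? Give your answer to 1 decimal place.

163.0 ft

Let the plane be z = a·x + b·y + c.
W-2−W-1: −113a − 881b = −187.6;  W-3−W-1: −251a − 458b = −26.1.
Solving gives a = −0.37152, b = 0.26059.
|∇z| = √(a²+b²) = 0.45380, so dip δ = arctan(0.45380) = 24.41°.
True thickness = vertical thickness × cos δ = 179 × cos 24.41° = 163.0 ft.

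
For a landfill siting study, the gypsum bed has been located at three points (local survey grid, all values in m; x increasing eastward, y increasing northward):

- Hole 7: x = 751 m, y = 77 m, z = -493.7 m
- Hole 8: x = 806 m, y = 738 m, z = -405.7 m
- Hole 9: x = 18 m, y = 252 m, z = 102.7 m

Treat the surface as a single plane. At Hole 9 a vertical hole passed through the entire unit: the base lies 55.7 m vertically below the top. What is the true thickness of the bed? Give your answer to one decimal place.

Let the plane be z = a·x + b·y + c.
Hole 8−Hole 7: 55a + 661b = 88;  Hole 9−Hole 7: −733a + 175b = 596.4.
Solving gives a = −0.76663, b = 0.19692.
|∇z| = √(a²+b²) = 0.79152, so dip δ = arctan(0.79152) = 38.36°.
True thickness = vertical thickness × cos δ = 55.7 × cos 38.36° = 43.7 m.

43.7 m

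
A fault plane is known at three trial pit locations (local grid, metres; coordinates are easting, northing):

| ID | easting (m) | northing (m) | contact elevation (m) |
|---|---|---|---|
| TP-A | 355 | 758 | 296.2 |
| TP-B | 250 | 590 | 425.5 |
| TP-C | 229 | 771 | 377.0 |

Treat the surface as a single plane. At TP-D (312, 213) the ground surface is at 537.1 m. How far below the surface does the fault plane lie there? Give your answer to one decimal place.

22.9 m

Let the plane be z = a·easting + b·northing + c.
TP-B−TP-A: −105a − 168b = 129.3;  TP-C−TP-A: −126a + 13b = 80.8.
Solving gives a = −0.67702, b = −0.34651.
Then c = 296.2 − a·355 − b·758 = 799.19.
At (312, 213): z_contact = −211.23 − 73.81 + 799.19 = 514.16 m.
Depth below ground = 537.1 − 514.16 = 22.9 m.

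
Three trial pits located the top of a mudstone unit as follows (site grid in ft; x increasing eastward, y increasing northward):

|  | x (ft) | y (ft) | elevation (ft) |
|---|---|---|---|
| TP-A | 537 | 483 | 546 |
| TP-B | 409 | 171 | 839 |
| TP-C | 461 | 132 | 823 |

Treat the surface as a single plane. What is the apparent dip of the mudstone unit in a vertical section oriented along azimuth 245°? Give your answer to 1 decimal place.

Let the plane be z = a·x + b·y + c.
TP-B−TP-A: −128a − 312b = 293;  TP-C−TP-A: −76a − 351b = 277.
Solving gives a = −0.77390, b = −0.62161.
Unit vector along 245° is (sin 245°, cos 245°) = (-0.9063, -0.4226).
Slope in that direction = a·(-0.9063) + b·(-0.4226) = 0.96409.
Apparent dip = arctan|0.96409| = 44.0° (true dip is 44.8°, so apparent ≤ true as expected).

44.0°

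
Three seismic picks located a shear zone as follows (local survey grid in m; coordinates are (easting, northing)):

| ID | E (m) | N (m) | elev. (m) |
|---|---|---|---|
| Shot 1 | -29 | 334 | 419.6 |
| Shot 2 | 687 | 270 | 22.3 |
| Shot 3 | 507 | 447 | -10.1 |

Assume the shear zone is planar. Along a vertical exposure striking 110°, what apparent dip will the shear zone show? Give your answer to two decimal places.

17.19°

Let the plane be z = a·E + b·N + c.
Shot 2−Shot 1: 716a − 64b = −397.3;  Shot 3−Shot 1: 536a + 113b = −429.7.
Solving gives a = −0.62837, b = −0.82207.
Unit vector along 110° is (sin 110°, cos 110°) = (0.9397, -0.3420).
Slope in that direction = a·(0.9397) + b·(-0.3420) = −0.30931.
Apparent dip = arctan|0.30931| = 17.19° (true dip is 46.0°, so apparent ≤ true as expected).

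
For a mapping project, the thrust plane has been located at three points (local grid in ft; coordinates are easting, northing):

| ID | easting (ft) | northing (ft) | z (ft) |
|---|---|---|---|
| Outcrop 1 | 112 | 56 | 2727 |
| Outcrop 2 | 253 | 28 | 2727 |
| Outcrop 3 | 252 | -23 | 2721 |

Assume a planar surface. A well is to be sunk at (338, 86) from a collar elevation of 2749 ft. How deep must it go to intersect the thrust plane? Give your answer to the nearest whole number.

13 ft

Two edge vectors: Outcrop 1→Outcrop 2 = (141, -28, 0), Outcrop 1→Outcrop 3 = (140, -79, -6).
Normal n = (Outcrop 1→Outcrop 2) × (Outcrop 1→Outcrop 3) = (168, 846, -7219).
So ∂z/∂easting = −n_x/n_z = 0.02327 and ∂z/∂northing = −n_y/n_z = 0.11719.
Intercept c from Outcrop 1: 2727 − 2.61 − 6.56 = 2717.83.
At (338, 86): z_contact = 7.9 + 10.1 + 2717.83 = 2735.8 ft.
Depth below ground = 2749 − 2735.8 = 13 ft.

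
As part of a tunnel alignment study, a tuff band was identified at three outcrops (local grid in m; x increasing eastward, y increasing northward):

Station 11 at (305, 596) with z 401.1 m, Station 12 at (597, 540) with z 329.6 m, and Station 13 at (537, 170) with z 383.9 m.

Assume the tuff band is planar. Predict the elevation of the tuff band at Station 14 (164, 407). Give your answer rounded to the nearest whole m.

458 m

Two edge vectors: Station 11→Station 12 = (292, -56, -71.5), Station 11→Station 13 = (232, -426, -17.2).
Normal n = (Station 11→Station 12) × (Station 11→Station 13) = (-29495.8, -11565.6, -111400).
So ∂z/∂x = −n_x/n_z = −0.26477 and ∂z/∂y = −n_y/n_z = −0.10382.
Intercept c from Station 11: 401.1 + 80.76 + 61.88 = 543.73.
At (164, 407): z = −43.4 − 42.3 + 543.73 = 458.1 m.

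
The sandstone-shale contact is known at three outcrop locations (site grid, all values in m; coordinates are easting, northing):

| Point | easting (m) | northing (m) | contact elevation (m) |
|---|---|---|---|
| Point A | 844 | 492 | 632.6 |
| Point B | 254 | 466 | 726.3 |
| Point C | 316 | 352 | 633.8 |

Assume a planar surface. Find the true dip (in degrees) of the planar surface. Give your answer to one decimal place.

36.2°

Two edge vectors: Point A→Point B = (-590, -26, 93.7), Point A→Point C = (-528, -140, 1.2).
Normal n = (Point A→Point B) × (Point A→Point C) = (13086.8, -48765.6, 68872).
So ∂z/∂easting = −n_x/n_z = −0.19002 and ∂z/∂northing = −n_y/n_z = 0.70806.
Gradient magnitude |∇z| = √(a² + b²) = √(0.03611 + 0.50135) = 0.73311.
True dip = arctan(0.73311) = 36.2°, dipping toward SSE (azimuth ≈ 165°).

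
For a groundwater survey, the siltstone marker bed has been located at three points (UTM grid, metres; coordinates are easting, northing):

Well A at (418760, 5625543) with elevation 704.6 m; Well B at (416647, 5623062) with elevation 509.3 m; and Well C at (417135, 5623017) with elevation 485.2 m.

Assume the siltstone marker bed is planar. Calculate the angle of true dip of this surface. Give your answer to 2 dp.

Let the plane be z = a·easting + b·northing + c.
Well B−Well A: −2113a − 2481b = −195.3;  Well C−Well A: −1625a − 2526b = −219.4.
Solving gives a = −0.03906, b = 0.11198.
Gradient magnitude |∇z| = √(a² + b²) = √(0.00153 + 0.01254) = 0.11860.
True dip = arctan(0.11860) = 6.76°, dipping toward SSE (azimuth ≈ 161°).

6.76°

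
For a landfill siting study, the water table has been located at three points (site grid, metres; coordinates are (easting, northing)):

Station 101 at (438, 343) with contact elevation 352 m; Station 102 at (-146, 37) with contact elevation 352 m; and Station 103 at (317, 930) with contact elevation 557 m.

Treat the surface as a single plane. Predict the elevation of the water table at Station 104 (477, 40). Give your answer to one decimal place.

250.1 m

Two edge vectors: Station 101→Station 102 = (-584, -306, 0), Station 101→Station 103 = (-121, 587, 205).
Normal n = (Station 101→Station 102) × (Station 101→Station 103) = (-62730, 119720, -379834).
So ∂z/∂E = −n_x/n_z = −0.16515 and ∂z/∂N = −n_y/n_z = 0.31519.
Intercept c from Station 101: 352 + 72.34 − 108.11 = 316.23.
At (477, 40): z = −78.8 + 12.6 + 316.23 = 250.1 m.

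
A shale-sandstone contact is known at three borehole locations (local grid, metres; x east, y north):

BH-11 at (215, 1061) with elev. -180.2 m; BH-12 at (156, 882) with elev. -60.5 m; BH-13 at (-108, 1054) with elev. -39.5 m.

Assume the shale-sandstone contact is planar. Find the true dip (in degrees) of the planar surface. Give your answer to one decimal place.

34.1°

Two edge vectors: BH-11→BH-12 = (-59, -179, 119.7), BH-11→BH-13 = (-323, -7, 140.7).
Normal n = (BH-11→BH-12) × (BH-11→BH-13) = (-24347.4, -30361.8, -57404).
So ∂z/∂x = −n_x/n_z = −0.42414 and ∂z/∂y = −n_y/n_z = −0.52891.
Gradient magnitude |∇z| = √(a² + b²) = √(0.17990 + 0.27975) = 0.67797.
True dip = arctan(0.67797) = 34.1°, dipping toward NE (azimuth ≈ 039°).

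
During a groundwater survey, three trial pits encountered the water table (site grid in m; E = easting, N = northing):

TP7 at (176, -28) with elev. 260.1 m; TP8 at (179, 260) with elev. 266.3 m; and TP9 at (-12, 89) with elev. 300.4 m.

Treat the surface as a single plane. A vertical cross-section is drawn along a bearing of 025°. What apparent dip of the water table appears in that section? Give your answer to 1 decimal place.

Two edge vectors: TP7→TP8 = (3, 288, 6.2), TP7→TP9 = (-188, 117, 40.3).
Normal n = (TP7→TP8) × (TP7→TP9) = (10881, -1286.5, 54495).
So ∂z/∂E = −n_x/n_z = −0.19967 and ∂z/∂N = −n_y/n_z = 0.02361.
Unit vector along 025° is (sin 25°, cos 25°) = (0.4226, 0.9063).
Slope in that direction = a·(0.4226) + b·(0.9063) = −0.06299.
Apparent dip = arctan|0.06299| = 3.6° (true dip is 11.4°, so apparent ≤ true as expected).

3.6°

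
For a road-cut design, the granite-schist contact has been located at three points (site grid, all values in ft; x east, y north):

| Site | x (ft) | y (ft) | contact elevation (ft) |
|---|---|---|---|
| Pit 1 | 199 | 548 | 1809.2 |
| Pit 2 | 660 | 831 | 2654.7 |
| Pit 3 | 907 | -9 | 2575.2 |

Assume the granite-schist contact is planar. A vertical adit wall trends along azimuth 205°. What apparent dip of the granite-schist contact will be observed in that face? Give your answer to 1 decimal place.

48.3°

Let the plane be z = a·x + b·y + c.
Pit 2−Pit 1: 461a + 283b = 845.5;  Pit 3−Pit 1: 708a − 557b = 766.
Solving gives a = 1.50440, b = 0.53701.
Unit vector along 205° is (sin 205°, cos 205°) = (-0.4226, -0.9063).
Slope in that direction = a·(-0.4226) + b·(-0.9063) = −1.12248.
Apparent dip = arctan|1.12248| = 48.3° (true dip is 58.0°, so apparent ≤ true as expected).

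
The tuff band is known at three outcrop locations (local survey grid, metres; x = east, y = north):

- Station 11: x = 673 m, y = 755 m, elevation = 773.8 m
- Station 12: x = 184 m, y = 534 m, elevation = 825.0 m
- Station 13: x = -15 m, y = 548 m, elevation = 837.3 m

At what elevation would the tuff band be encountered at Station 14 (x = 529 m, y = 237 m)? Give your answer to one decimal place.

826.1 m

Let the plane be z = a·x + b·y + c.
Station 12−Station 11: −489a − 221b = 51.2;  Station 13−Station 11: −688a − 207b = 63.5.
Solving gives a = −0.06759, b = −0.08213.
Then c = 773.8 − a·673 − b·755 = 881.29.
At (529, 237): z = −35.8 − 19.5 + 881.29 = 826.1 m.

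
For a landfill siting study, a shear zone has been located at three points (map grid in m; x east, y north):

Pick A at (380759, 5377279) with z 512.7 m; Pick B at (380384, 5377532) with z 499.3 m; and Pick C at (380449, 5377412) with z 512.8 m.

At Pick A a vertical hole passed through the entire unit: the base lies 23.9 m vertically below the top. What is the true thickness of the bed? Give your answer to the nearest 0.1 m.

23.6 m

Let the plane be z = a·x + b·y + c.
Pick B−Pick A: −375a + 253b = −13.4;  Pick C−Pick A: −310a + 133b = 0.1.
Solving gives a = −0.06330, b = −0.14679.
|∇z| = √(a²+b²) = 0.15985, so dip δ = arctan(0.15985) = 9.08°.
True thickness = vertical thickness × cos δ = 23.9 × cos 9.08° = 23.6 m.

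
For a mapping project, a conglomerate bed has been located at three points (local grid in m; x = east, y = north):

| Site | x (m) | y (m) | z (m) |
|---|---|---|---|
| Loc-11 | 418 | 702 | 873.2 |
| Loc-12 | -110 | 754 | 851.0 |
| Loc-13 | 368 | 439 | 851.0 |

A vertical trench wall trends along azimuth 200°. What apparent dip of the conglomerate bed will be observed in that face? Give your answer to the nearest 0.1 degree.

Two edge vectors: Loc-11→Loc-12 = (-528, 52, -22.2), Loc-11→Loc-13 = (-50, -263, -22.2).
Normal n = (Loc-11→Loc-12) × (Loc-11→Loc-13) = (-6993, -10611.6, 141464).
So ∂z/∂x = −n_x/n_z = 0.04943 and ∂z/∂y = −n_y/n_z = 0.07501.
Unit vector along 200° is (sin 200°, cos 200°) = (-0.3420, -0.9397).
Slope in that direction = a·(-0.3420) + b·(-0.9397) = −0.08740.
Apparent dip = arctan|0.08740| = 5.0° (true dip is 5.1°, so apparent ≤ true as expected).

5.0°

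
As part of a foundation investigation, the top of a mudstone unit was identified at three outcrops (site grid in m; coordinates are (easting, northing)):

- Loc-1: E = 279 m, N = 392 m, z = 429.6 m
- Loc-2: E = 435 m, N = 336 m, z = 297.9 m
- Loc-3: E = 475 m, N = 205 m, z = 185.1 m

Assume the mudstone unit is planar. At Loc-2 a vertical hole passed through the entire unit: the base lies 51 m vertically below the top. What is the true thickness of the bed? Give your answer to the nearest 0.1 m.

Let the plane be z = a·E + b·N + c.
Loc-2−Loc-1: 156a − 56b = −131.7;  Loc-3−Loc-1: 196a − 187b = −244.5.
Solving gives a = −0.60101, b = 0.67756.
|∇z| = √(a²+b²) = 0.90570, so dip δ = arctan(0.90570) = 42.17°.
True thickness = vertical thickness × cos δ = 51 × cos 42.17° = 37.8 m.

37.8 m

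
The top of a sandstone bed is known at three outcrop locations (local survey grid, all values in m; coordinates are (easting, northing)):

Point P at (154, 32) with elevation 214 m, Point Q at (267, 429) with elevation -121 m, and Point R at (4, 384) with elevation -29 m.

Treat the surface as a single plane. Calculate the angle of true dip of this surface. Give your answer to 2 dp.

Let the plane be z = a·E + b·N + c.
Point Q−Point P: 113a + 397b = −335;  Point R−Point P: −150a + 352b = −243.
Solving gives a = −0.21595, b = −0.78236.
Gradient magnitude |∇z| = √(a² + b²) = √(0.04663 + 0.61209) = 0.81162.
True dip = arctan(0.81162) = 39.06°, dipping toward NNE (azimuth ≈ 015°).

39.06°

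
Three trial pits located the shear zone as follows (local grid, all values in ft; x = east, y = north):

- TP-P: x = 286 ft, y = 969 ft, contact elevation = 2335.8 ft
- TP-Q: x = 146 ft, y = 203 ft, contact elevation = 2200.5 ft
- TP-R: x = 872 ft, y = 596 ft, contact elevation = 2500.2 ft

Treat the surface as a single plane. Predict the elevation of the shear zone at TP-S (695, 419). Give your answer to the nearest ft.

Let the plane be z = a·x + b·y + c.
TP-Q−TP-P: −140a − 766b = −135.3;  TP-R−TP-P: 586a − 373b = 164.4.
Solving gives a = 0.35202, b = 0.11229.
Then c = 2335.8 − a·286 − b·969 = 2126.31.
At (695, 419): z = 244.7 + 47.1 + 2126.31 = 2418.0 ft.

2418 ft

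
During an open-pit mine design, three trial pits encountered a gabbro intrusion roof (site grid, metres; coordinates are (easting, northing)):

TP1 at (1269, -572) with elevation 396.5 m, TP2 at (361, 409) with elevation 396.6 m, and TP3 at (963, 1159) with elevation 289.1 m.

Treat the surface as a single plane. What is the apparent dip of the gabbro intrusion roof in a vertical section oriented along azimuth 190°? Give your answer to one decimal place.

5.1°

Two edge vectors: TP1→TP2 = (-908, 981, 0.1), TP1→TP3 = (-306, 1731, -107.4).
Normal n = (TP1→TP2) × (TP1→TP3) = (-105532.5, -97549.8, -1271562).
So ∂z/∂E = −n_x/n_z = −0.08299 and ∂z/∂N = −n_y/n_z = −0.07672.
Unit vector along 190° is (sin 190°, cos 190°) = (-0.1736, -0.9848).
Slope in that direction = a·(-0.1736) + b·(-0.9848) = 0.08996.
Apparent dip = arctan|0.08996| = 5.1° (true dip is 6.4°, so apparent ≤ true as expected).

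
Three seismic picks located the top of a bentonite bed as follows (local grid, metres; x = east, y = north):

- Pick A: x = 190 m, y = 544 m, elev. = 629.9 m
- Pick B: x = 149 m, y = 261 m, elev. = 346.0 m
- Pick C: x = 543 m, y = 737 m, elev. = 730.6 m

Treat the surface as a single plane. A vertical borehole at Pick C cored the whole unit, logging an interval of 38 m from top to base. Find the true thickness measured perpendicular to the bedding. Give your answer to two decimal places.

Two edge vectors: Pick A→Pick B = (-41, -283, -283.9), Pick A→Pick C = (353, 193, 100.7).
Normal n = (Pick A→Pick B) × (Pick A→Pick C) = (26294.6, -96088, 91986).
So ∂z/∂x = −n_x/n_z = −0.28585 and ∂z/∂y = −n_y/n_z = 1.04459.
|∇z| = √(a²+b²) = 1.08300, so dip δ = arctan(1.08300) = 47.28°.
True thickness = vertical thickness × cos δ = 38 × cos 47.28° = 25.78 m.

25.78 m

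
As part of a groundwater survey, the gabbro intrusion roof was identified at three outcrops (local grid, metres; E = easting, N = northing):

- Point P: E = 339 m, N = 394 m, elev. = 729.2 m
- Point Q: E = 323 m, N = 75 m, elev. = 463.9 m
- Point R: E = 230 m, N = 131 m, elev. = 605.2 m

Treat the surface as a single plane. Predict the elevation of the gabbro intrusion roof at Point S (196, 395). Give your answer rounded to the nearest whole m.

Two edge vectors: Point P→Point Q = (-16, -319, -265.3), Point P→Point R = (-109, -263, -124).
Normal n = (Point P→Point Q) × (Point P→Point R) = (-30217.9, 26933.7, -30563).
So ∂z/∂E = −n_x/n_z = −0.98871 and ∂z/∂N = −n_y/n_z = 0.88125.
Intercept c from Point P: 729.2 + 335.17 − 347.21 = 717.16.
At (196, 395): z = −193.8 + 348.1 + 717.16 = 871.5 m.

871 m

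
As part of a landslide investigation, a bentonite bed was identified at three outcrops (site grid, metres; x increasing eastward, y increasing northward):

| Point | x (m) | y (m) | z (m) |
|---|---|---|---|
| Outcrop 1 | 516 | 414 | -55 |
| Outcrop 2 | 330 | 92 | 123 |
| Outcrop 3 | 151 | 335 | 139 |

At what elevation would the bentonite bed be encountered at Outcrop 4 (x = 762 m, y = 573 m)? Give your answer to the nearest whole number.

-215 m

Two edge vectors: Outcrop 1→Outcrop 2 = (-186, -322, 178), Outcrop 1→Outcrop 3 = (-365, -79, 194).
Normal n = (Outcrop 1→Outcrop 2) × (Outcrop 1→Outcrop 3) = (-48406, -28886, -102836).
So ∂z/∂x = −n_x/n_z = −0.47071 and ∂z/∂y = −n_y/n_z = −0.28089.
Intercept c from Outcrop 1: -55 + 242.89 + 116.29 = 304.18.
At (762, 573): z = −358.7 − 161.0 + 304.18 = -215.5 m.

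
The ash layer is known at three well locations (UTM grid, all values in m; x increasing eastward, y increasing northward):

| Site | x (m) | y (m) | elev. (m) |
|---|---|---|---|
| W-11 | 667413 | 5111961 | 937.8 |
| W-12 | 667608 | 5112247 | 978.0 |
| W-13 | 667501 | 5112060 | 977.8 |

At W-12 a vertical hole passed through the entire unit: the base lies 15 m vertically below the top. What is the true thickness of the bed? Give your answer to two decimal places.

Let the plane be z = a·x + b·y + c.
W-12−W-11: 195a + 286b = 40.2;  W-13−W-11: 88a + 99b = 40.
Solving gives a = 1.27242, b = −0.72700.
|∇z| = √(a²+b²) = 1.46546, so dip δ = arctan(1.46546) = 55.69°.
True thickness = vertical thickness × cos δ = 15 × cos 55.69° = 8.45 m.

8.45 m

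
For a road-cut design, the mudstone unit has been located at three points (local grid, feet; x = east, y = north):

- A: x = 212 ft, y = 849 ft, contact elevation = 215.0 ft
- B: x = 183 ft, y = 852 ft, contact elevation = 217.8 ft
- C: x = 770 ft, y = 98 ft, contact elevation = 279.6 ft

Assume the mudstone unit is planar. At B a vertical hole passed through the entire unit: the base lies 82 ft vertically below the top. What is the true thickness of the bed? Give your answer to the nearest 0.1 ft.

Two edge vectors: A→B = (-29, 3, 2.8), A→C = (558, -751, 64.6).
Normal n = (A→B) × (A→C) = (2296.6, 3435.8, 20105).
So ∂z/∂x = −n_x/n_z = −0.11423 and ∂z/∂y = −n_y/n_z = −0.17089.
|∇z| = √(a²+b²) = 0.20556, so dip δ = arctan(0.20556) = 11.62°.
True thickness = vertical thickness × cos δ = 82 × cos 11.62° = 80.3 ft.

80.3 ft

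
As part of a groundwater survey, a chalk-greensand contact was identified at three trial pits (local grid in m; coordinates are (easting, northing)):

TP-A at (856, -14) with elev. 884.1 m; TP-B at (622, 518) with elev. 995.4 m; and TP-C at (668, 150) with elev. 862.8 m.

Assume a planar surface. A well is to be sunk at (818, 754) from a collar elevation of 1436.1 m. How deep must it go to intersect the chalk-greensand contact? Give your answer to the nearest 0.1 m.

Let the plane be z = a·E + b·N + c.
TP-B−TP-A: −234a + 532b = 111.3;  TP-C−TP-A: −188a + 164b = −21.3.
Solving gives a = 0.47996, b = 0.42032.
Then c = 884.1 − a·856 − b·-14 = 479.14.
At (818, 754): z_contact = 392.61 + 316.92 + 479.14 = 1188.67 m.
Depth below ground = 1436.1 − 1188.67 = 247.4 m.

247.4 m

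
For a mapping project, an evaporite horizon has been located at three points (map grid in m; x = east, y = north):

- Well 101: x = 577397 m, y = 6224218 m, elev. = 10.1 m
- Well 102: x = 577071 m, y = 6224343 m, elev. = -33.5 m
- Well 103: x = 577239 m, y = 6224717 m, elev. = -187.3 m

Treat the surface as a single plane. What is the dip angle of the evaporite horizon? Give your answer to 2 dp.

21.93°

Two edge vectors: Well 101→Well 102 = (-326, 125, -43.6), Well 101→Well 103 = (-158, 499, -197.4).
Normal n = (Well 101→Well 102) × (Well 101→Well 103) = (-2918.6, -57463.6, -142924).
So ∂z/∂x = −n_x/n_z = −0.02042 and ∂z/∂y = −n_y/n_z = −0.40206.
Gradient magnitude |∇z| = √(a² + b²) = √(0.00042 + 0.16165) = 0.40258.
True dip = arctan(0.40258) = 21.93°, dipping toward N (azimuth ≈ 003°).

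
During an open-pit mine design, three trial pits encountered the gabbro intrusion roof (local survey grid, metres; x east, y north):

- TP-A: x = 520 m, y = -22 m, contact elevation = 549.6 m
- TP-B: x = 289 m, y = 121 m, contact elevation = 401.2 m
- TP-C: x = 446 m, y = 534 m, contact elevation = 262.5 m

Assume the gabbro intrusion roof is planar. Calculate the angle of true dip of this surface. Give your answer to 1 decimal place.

Let the plane be z = a·x + b·y + c.
TP-B−TP-A: −231a + 143b = −148.4;  TP-C−TP-A: −74a + 556b = −287.1.
Solving gives a = 0.35175, b = −0.46955.
Gradient magnitude |∇z| = √(a² + b²) = √(0.12373 + 0.22048) = 0.58669.
True dip = arctan(0.58669) = 30.4°, dipping toward NW (azimuth ≈ 323°).

30.4°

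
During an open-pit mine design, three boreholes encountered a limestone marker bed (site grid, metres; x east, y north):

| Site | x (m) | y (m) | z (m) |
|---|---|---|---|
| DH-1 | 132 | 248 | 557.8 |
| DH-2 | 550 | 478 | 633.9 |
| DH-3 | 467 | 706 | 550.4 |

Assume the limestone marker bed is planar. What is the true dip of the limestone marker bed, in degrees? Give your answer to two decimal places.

Two edge vectors: DH-1→DH-2 = (418, 230, 76.1), DH-1→DH-3 = (335, 458, -7.4).
Normal n = (DH-1→DH-2) × (DH-1→DH-3) = (-36555.8, 28586.7, 114394).
So ∂z/∂x = −n_x/n_z = 0.31956 and ∂z/∂y = −n_y/n_z = −0.24990.
Gradient magnitude |∇z| = √(a² + b²) = √(0.10212 + 0.06245) = 0.40567.
True dip = arctan(0.40567) = 22.08°, dipping toward NW (azimuth ≈ 308°).

22.08°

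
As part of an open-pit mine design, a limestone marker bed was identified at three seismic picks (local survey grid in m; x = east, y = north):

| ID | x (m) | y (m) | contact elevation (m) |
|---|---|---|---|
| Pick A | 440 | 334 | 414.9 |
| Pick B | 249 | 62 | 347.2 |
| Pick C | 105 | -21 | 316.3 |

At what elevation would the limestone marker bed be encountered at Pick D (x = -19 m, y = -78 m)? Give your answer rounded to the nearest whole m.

Let the plane be z = a·x + b·y + c.
Pick B−Pick A: −191a − 272b = −67.7;  Pick C−Pick A: −335a − 355b = −98.6.
Solving gives a = 0.11948, b = 0.16500.
Then c = 414.9 − a·440 − b·334 = 307.22.
At (-19, -78): z = −2.3 − 12.9 + 307.22 = 292.1 m.

292 m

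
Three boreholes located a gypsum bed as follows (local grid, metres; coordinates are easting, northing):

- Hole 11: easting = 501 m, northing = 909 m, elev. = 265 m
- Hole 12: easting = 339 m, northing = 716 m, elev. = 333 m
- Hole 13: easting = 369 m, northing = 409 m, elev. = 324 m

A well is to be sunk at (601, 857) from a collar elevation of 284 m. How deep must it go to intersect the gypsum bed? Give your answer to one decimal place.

59.2 m

Let the plane be z = a·easting + b·northing + c.
Hole 12−Hole 11: −162a − 193b = 68;  Hole 13−Hole 11: −132a − 500b = 59.
Solving gives a = −0.40727, b = −0.01048.
Then c = 265 − a·501 − b·909 = 478.57.
At (601, 857): z_contact = −244.77 − 8.98 + 478.57 = 224.82 m.
Depth below ground = 284 − 224.82 = 59.2 m.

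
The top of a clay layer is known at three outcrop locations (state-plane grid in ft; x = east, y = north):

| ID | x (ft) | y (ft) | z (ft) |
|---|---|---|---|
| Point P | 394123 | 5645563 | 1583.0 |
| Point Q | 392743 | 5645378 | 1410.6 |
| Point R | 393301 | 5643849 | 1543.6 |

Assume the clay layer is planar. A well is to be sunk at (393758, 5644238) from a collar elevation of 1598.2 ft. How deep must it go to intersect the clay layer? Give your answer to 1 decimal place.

Two edge vectors: Point P→Point Q = (-1380, -185, -172.4), Point P→Point R = (-822, -1714, -39.4).
Normal n = (Point P→Point Q) × (Point P→Point R) = (-288204.6, 87340.8, 2213250).
So ∂z/∂x = −n_x/n_z = 0.130217824 and ∂z/∂y = −n_y/n_z = −0.039462691.
Intercept c from Point P: 1583 − 51321.84 + 222789.11 = 173050.27.
At (393758, 5644238): z_contact = 51274.31 − 222736.82 + 173050.27 = 1587.76 ft.
Depth below ground = 1598.2 − 1587.76 = 10.4 ft.

10.4 ft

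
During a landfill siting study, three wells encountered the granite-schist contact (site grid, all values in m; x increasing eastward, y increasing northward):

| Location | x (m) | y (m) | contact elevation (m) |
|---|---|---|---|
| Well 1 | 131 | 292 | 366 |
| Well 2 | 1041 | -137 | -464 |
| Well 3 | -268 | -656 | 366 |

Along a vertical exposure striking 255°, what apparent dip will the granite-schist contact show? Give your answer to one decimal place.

33.1°

Two edge vectors: Well 1→Well 2 = (910, -429, -830), Well 1→Well 3 = (-399, -948, 0).
Normal n = (Well 1→Well 2) × (Well 1→Well 3) = (-786840, 331170, -1033851).
So ∂z/∂x = −n_x/n_z = −0.76108 and ∂z/∂y = −n_y/n_z = 0.32033.
Unit vector along 255° is (sin 255°, cos 255°) = (-0.9659, -0.2588).
Slope in that direction = a·(-0.9659) + b·(-0.2588) = 0.65224.
Apparent dip = arctan|0.65224| = 33.1° (true dip is 39.5°, so apparent ≤ true as expected).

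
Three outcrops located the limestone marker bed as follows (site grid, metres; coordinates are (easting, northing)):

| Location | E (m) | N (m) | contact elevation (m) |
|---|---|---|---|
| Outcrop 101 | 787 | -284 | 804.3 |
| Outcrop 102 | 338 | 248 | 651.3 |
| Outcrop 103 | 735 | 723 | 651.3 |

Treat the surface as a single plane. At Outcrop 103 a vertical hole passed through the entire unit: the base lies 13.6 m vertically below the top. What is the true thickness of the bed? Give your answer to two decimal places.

13.27 m

Let the plane be z = a·E + b·N + c.
Outcrop 102−Outcrop 101: −449a + 532b = −153;  Outcrop 103−Outcrop 101: −52a + 1007b = −153.
Solving gives a = 0.17121, b = −0.14310.
|∇z| = √(a²+b²) = 0.22313, so dip δ = arctan(0.22313) = 12.58°.
True thickness = vertical thickness × cos δ = 13.6 × cos 12.58° = 13.27 m.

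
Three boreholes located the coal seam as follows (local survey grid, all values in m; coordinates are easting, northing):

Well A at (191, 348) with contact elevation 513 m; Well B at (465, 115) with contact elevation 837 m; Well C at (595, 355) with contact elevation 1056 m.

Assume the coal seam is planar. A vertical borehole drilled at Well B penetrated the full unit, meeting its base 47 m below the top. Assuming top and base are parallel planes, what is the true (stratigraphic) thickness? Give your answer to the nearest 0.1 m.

27.9 m

Let the plane be z = a·easting + b·northing + c.
Well B−Well A: 274a − 233b = 324;  Well C−Well A: 404a + 7b = 543.
Solving gives a = 1.34083, b = 0.18622.
|∇z| = √(a²+b²) = 1.35370, so dip δ = arctan(1.35370) = 53.55°.
True thickness = vertical thickness × cos δ = 47 × cos 53.55° = 27.9 m.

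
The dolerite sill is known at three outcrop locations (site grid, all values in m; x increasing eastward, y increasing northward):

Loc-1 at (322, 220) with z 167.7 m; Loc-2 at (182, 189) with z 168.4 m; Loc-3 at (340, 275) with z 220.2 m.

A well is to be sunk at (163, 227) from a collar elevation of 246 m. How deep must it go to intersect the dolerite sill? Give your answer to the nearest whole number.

Let the plane be z = a·x + b·y + c.
Loc-2−Loc-1: −140a − 31b = 0.7;  Loc-3−Loc-1: 18a + 55b = 52.5.
Solving gives a = −0.23327, b = 1.03089.
Then c = 167.7 − a·322 − b·220 = 16.02.
At (163, 227): z_contact = −38.0 + 234.0 + 16.02 = 212.0 m.
Depth below ground = 246 − 212.0 = 34 m.

34 m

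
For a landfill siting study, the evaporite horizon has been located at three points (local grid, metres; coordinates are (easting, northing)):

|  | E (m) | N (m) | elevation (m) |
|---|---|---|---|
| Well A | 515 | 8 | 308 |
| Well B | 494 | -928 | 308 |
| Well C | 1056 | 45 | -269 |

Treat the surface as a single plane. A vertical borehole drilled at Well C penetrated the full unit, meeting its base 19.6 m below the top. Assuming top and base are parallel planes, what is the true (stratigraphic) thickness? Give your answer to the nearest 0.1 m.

Let the plane be z = a·E + b·N + c.
Well B−Well A: −21a − 936b = 0;  Well C−Well A: 541a + 37b = −577.
Solving gives a = −1.06818, b = 0.02397.
|∇z| = √(a²+b²) = 1.06845, so dip δ = arctan(1.06845) = 46.90°.
True thickness = vertical thickness × cos δ = 19.6 × cos 46.90° = 13.4 m.

13.4 m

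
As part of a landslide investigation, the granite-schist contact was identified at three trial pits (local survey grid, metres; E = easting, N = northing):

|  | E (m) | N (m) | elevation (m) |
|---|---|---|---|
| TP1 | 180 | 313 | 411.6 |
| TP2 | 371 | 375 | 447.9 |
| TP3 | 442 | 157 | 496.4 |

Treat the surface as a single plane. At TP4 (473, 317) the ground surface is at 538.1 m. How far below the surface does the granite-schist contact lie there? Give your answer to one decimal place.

57.6 m

Let the plane be z = a·E + b·N + c.
TP2−TP1: 191a + 62b = 36.3;  TP3−TP1: 262a − 156b = 84.8.
Solving gives a = 0.23719, b = −0.14523.
Then c = 411.6 − a·180 − b·313 = 414.36.
At (473, 317): z_contact = 112.19 − 46.04 + 414.36 = 480.52 m.
Depth below ground = 538.1 − 480.52 = 57.6 m.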